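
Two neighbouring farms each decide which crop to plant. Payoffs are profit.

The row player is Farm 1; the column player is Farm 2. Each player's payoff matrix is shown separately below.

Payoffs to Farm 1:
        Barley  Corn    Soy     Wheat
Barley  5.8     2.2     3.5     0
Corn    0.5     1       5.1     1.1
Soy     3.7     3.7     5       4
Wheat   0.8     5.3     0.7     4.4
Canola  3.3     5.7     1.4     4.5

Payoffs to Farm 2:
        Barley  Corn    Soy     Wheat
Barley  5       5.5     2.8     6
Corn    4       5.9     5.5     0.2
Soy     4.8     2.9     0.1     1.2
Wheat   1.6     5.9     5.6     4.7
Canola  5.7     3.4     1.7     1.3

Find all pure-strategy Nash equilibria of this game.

Farm 1 against Barley: payoffs 5.8, 0.5, 3.7, 0.8, 3.3 → best response Barley.
Farm 1 against Corn: payoffs 2.2, 1, 3.7, 5.3, 5.7 → best response Canola.
Farm 1 against Soy: payoffs 3.5, 5.1, 5, 0.7, 1.4 → best response Corn.
Farm 1 against Wheat: payoffs 0, 1.1, 4, 4.4, 4.5 → best response Canola.
Farm 2 against Barley: payoffs 5, 5.5, 2.8, 6 → best response Wheat.
Farm 2 against Corn: payoffs 4, 5.9, 5.5, 0.2 → best response Corn.
Farm 2 against Soy: payoffs 4.8, 2.9, 0.1, 1.2 → best response Barley.
Farm 2 against Wheat: payoffs 1.6, 5.9, 5.6, 4.7 → best response Corn.
Farm 2 against Canola: payoffs 5.7, 3.4, 1.7, 1.3 → best response Barley.
No profile is a mutual best response for all players.

none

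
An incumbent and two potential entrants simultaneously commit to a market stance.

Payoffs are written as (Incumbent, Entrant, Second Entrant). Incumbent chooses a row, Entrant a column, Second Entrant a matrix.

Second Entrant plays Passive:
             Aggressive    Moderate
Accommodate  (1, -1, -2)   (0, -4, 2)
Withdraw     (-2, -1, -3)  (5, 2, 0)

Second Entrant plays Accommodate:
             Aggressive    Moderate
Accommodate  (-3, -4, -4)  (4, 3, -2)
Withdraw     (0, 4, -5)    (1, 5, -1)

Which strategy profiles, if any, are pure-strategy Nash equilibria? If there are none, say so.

Incumbent against (Aggressive, Passive): payoffs 1, -2 → best response Accommodate.
Incumbent against (Aggressive, Accommodate): payoffs -3, 0 → best response Withdraw.
Incumbent against (Moderate, Passive): payoffs 0, 5 → best response Withdraw.
Incumbent against (Moderate, Accommodate): payoffs 4, 1 → best response Accommodate.
Entrant against (Accommodate, Passive): payoffs -1, -4 → best response Aggressive.
Entrant against (Accommodate, Accommodate): payoffs -4, 3 → best response Moderate.
Entrant against (Withdraw, Passive): payoffs -1, 2 → best response Moderate.
Entrant against (Withdraw, Accommodate): payoffs 4, 5 → best response Moderate.
Second Entrant against (Accommodate, Aggressive): payoffs -2, -4 → best response Passive.
Second Entrant against (Accommodate, Moderate): payoffs 2, -2 → best response Passive.
Second Entrant against (Withdraw, Aggressive): payoffs -3, -5 → best response Passive.
Second Entrant against (Withdraw, Moderate): payoffs 0, -1 → best response Passive.
Mutual best responses: (Accommodate, Aggressive, Passive); (Withdraw, Moderate, Passive).

(Accommodate, Aggressive, Passive); (Withdraw, Moderate, Passive)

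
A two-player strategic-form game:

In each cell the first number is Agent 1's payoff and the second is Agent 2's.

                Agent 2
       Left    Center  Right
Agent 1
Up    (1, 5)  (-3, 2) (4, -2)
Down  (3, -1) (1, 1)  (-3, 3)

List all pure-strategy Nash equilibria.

Agent 1 against Left: payoffs 1, 3 → best response Down.
Agent 1 against Center: payoffs -3, 1 → best response Down.
Agent 1 against Right: payoffs 4, -3 → best response Up.
Agent 2 against Up: payoffs 5, 2, -2 → best response Left.
Agent 2 against Down: payoffs -1, 1, 3 → best response Right.
No profile is a mutual best response for all players.

No pure-strategy Nash equilibrium.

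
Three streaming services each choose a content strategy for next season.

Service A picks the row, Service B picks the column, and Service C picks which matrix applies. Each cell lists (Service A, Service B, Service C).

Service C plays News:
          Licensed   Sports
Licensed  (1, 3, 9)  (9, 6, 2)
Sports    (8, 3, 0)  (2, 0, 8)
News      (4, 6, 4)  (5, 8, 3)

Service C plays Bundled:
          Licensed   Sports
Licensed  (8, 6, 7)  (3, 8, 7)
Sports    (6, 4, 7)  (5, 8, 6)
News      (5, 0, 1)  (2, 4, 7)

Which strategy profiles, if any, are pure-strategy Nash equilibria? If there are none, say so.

This game has no pure Nash equilibrium.

For each player, find the best response to each opponent profile; mutual best responses are the pure NE.
Service A against (Licensed, News): payoffs 1, 8, 4 → best response Sports.
Service A against (Licensed, Bundled): payoffs 8, 6, 5 → best response Licensed.
Service A against (Sports, News): payoffs 9, 2, 5 → best response Licensed.
Service A against (Sports, Bundled): payoffs 3, 5, 2 → best response Sports.
Service B against (Licensed, News): payoffs 3, 6 → best response Sports.
Service B against (Licensed, Bundled): payoffs 6, 8 → best response Sports.
Service B against (Sports, News): payoffs 3, 0 → best response Licensed.
Service B against (Sports, Bundled): payoffs 4, 8 → best response Sports.
Service B against (News, News): payoffs 6, 8 → best response Sports.
Service B against (News, Bundled): payoffs 0, 4 → best response Sports.
Service C against (Licensed, Licensed): payoffs 9, 7 → best response News.
Service C against (Licensed, Sports): payoffs 2, 7 → best response Bundled.
Service C against (Sports, Licensed): payoffs 0, 7 → best response Bundled.
Service C against (Sports, Sports): payoffs 8, 6 → best response News.
Service C against (News, Licensed): payoffs 4, 1 → best response News.
Service C against (News, Sports): payoffs 3, 7 → best response Bundled.
No profile is a mutual best response for all players.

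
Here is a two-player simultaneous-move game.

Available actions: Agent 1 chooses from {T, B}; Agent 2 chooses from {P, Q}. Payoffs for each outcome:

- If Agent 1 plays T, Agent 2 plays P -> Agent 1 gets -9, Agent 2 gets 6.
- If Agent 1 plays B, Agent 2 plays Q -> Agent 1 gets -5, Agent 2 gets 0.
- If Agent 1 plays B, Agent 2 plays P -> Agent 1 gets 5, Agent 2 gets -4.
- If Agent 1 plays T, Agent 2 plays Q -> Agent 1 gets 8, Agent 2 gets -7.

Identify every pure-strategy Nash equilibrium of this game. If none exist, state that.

(T, P): Agent 1 can switch to B (-9 → 5). Not NE.
(T, Q): Agent 2 can switch to P (-7 → 6). Not NE.
(B, P): Agent 2 can switch to Q (-4 → 0). Not NE.
(B, Q): Agent 1 can switch to T (-5 → 8). Not NE.

No pure-strategy Nash equilibrium.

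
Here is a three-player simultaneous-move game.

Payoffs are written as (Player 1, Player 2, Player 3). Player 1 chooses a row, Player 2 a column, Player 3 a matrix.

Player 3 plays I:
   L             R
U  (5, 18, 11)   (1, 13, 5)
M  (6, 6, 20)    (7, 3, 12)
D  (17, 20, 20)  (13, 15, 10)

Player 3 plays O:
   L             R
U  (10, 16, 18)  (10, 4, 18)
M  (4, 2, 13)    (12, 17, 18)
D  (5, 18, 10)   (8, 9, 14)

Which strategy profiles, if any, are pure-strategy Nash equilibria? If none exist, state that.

Pure-strategy Nash equilibria: (U, L, O), (M, R, O), (D, L, I)

Mark each player's best response to every combination of opponents' strategies; a profile where every player is best-responding is a pure Nash equilibrium.
Player 1 against (L, I): payoffs 5, 6, 17 → best response D.
Player 1 against (L, O): payoffs 10, 4, 5 → best response U.
Player 1 against (R, I): payoffs 1, 7, 13 → best response D.
Player 1 against (R, O): payoffs 10, 12, 8 → best response M.
Player 2 against (U, I): payoffs 18, 13 → best response L.
Player 2 against (U, O): payoffs 16, 4 → best response L.
Player 2 against (M, I): payoffs 6, 3 → best response L.
Player 2 against (M, O): payoffs 2, 17 → best response R.
Player 2 against (D, I): payoffs 20, 15 → best response L.
Player 2 against (D, O): payoffs 18, 9 → best response L.
Player 3 against (U, L): payoffs 11, 18 → best response O.
Player 3 against (U, R): payoffs 5, 18 → best response O.
Player 3 against (M, L): payoffs 20, 13 → best response I.
Player 3 against (M, R): payoffs 12, 18 → best response O.
Player 3 against (D, L): payoffs 20, 10 → best response I.
Player 3 against (D, R): payoffs 10, 14 → best response O.
Mutual best responses: (U, L, O); (M, R, O); (D, L, I).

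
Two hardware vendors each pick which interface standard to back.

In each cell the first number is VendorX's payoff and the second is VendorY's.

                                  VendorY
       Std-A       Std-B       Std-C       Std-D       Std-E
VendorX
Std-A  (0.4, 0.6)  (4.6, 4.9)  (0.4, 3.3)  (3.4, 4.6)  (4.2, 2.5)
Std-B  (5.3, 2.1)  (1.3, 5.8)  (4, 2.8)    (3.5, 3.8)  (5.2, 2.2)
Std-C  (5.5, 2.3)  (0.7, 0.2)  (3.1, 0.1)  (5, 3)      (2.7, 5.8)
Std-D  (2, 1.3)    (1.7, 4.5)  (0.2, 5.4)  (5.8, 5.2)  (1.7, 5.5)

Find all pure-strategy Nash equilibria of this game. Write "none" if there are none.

VendorX against Std-A: payoffs 0.4, 5.3, 5.5, 2 → best response Std-C.
VendorX against Std-B: payoffs 4.6, 1.3, 0.7, 1.7 → best response Std-A.
VendorX against Std-C: payoffs 0.4, 4, 3.1, 0.2 → best response Std-B.
VendorX against Std-D: payoffs 3.4, 3.5, 5, 5.8 → best response Std-D.
VendorX against Std-E: payoffs 4.2, 5.2, 2.7, 1.7 → best response Std-B.
VendorY against Std-A: payoffs 0.6, 4.9, 3.3, 4.6, 2.5 → best response Std-B.
VendorY against Std-B: payoffs 2.1, 5.8, 2.8, 3.8, 2.2 → best response Std-B.
VendorY against Std-C: payoffs 2.3, 0.2, 0.1, 3, 5.8 → best response Std-E.
VendorY against Std-D: payoffs 1.3, 4.5, 5.4, 5.2, 5.5 → best response Std-E.
Mutual best responses: (Std-A, Std-B).

Pure NE: (Std-A, Std-B)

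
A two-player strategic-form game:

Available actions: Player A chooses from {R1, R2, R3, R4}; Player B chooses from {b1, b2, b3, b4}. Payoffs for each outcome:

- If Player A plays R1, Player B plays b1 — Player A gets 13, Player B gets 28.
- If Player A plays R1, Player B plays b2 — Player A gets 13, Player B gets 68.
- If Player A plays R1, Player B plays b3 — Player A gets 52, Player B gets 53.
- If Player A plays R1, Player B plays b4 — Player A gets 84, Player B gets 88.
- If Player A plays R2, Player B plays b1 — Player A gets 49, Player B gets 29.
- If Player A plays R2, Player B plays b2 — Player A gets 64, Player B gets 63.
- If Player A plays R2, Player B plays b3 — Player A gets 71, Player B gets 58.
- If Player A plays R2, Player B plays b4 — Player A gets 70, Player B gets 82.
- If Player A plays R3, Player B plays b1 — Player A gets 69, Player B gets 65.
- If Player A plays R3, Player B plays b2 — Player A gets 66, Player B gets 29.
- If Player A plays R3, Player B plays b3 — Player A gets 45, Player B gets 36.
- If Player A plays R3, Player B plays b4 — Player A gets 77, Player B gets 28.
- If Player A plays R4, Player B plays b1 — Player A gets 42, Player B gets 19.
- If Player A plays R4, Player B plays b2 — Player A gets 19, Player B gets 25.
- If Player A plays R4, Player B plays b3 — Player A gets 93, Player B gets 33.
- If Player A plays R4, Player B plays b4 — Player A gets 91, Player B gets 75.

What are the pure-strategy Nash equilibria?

(R3, b1) and (R4, b4)

(R1, b1): Player A can switch to R2 (13 → 49). Not NE.
(R1, b2): Player A can switch to R2 (13 → 64). Not NE.
(R1, b3): Player A can switch to R2 (52 → 71). Not NE.
(R1, b4): Player A can switch to R4 (84 → 91). Not NE.
(R2, b1): Player A can switch to R3 (49 → 69). Not NE.
(R2, b2): Player A can switch to R3 (64 → 66). Not NE.
(R2, b3): Player A can switch to R4 (71 → 93). Not NE.
(R2, b4): Player A can switch to R1 (70 → 84). Not NE.
(R3, b1): Player A gets 69, best alternative 49; Player B gets 65, best alternative 36. No profitable deviation — NE.
(R4, b4): Player A gets 91, best alternative 84; Player B gets 75, best alternative 33. No profitable deviation — NE.
(The remaining 6 profiles each have a profitable deviation by the same check.)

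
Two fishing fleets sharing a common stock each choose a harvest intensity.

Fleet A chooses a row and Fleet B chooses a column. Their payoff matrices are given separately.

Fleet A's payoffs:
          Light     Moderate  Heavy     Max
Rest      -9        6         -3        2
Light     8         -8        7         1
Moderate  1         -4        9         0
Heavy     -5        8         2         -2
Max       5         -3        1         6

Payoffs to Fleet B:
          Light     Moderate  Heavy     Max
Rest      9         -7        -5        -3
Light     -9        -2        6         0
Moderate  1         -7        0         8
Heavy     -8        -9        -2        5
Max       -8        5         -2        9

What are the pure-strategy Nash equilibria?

(Rest, Light): Fleet A can switch to Light (-9 → 8). Not NE.
(Rest, Moderate): Fleet A can switch to Heavy (6 → 8). Not NE.
(Rest, Heavy): Fleet A can switch to Light (-3 → 7). Not NE.
(Rest, Max): Fleet A can switch to Max (2 → 6). Not NE.
(Light, Light): Fleet B can switch to Moderate (-9 → -2). Not NE.
(Light, Moderate): Fleet A can switch to Rest (-8 → 6). Not NE.
(Light, Heavy): Fleet A can switch to Moderate (7 → 9). Not NE.
(Light, Max): Fleet A can switch to Rest (1 → 2). Not NE.
(Moderate, Light): Fleet A can switch to Light (1 → 8). Not NE.
(Moderate, Moderate): Fleet A can switch to Rest (-4 → 6). Not NE.
(Max, Max): Fleet A gets 6, best alternative 2; Fleet B gets 9, best alternative 5. No profitable deviation — NE.
(The remaining 9 profiles each have a profitable deviation by the same check.)

(Max, Max)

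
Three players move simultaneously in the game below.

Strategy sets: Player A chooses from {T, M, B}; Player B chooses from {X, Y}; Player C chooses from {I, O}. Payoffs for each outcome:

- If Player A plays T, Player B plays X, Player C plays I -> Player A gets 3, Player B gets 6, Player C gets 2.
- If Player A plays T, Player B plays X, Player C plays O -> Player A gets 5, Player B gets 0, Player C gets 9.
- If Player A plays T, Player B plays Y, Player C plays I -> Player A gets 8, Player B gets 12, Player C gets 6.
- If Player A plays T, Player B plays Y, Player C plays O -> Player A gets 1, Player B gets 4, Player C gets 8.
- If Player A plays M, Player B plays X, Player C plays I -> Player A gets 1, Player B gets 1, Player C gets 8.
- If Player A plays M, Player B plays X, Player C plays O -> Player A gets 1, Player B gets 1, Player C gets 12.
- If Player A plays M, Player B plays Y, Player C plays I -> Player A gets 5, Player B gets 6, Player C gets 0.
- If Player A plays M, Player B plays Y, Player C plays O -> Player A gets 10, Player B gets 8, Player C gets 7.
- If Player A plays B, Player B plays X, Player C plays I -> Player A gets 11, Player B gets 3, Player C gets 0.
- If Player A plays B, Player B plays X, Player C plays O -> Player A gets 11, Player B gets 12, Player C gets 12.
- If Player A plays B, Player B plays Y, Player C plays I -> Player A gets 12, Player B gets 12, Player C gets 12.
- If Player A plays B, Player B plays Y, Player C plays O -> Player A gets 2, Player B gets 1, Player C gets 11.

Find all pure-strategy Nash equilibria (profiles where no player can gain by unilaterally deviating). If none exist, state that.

(M, Y, O); (B, X, O); (B, Y, I)

Player A against (X, I): payoffs 3, 1, 11 → best response B.
Player A against (X, O): payoffs 5, 1, 11 → best response B.
Player A against (Y, I): payoffs 8, 5, 12 → best response B.
Player A against (Y, O): payoffs 1, 10, 2 → best response M.
Player B against (T, I): payoffs 6, 12 → best response Y.
Player B against (T, O): payoffs 0, 4 → best response Y.
Player B against (M, I): payoffs 1, 6 → best response Y.
Player B against (M, O): payoffs 1, 8 → best response Y.
Player B against (B, I): payoffs 3, 12 → best response Y.
Player B against (B, O): payoffs 12, 1 → best response X.
Player C against (T, X): payoffs 2, 9 → best response O.
Player C against (T, Y): payoffs 6, 8 → best response O.
Player C against (M, X): payoffs 8, 12 → best response O.
Player C against (M, Y): payoffs 0, 7 → best response O.
Player C against (B, X): payoffs 0, 12 → best response O.
Player C against (B, Y): payoffs 12, 11 → best response I.
Mutual best responses: (M, Y, O); (B, X, O); (B, Y, I).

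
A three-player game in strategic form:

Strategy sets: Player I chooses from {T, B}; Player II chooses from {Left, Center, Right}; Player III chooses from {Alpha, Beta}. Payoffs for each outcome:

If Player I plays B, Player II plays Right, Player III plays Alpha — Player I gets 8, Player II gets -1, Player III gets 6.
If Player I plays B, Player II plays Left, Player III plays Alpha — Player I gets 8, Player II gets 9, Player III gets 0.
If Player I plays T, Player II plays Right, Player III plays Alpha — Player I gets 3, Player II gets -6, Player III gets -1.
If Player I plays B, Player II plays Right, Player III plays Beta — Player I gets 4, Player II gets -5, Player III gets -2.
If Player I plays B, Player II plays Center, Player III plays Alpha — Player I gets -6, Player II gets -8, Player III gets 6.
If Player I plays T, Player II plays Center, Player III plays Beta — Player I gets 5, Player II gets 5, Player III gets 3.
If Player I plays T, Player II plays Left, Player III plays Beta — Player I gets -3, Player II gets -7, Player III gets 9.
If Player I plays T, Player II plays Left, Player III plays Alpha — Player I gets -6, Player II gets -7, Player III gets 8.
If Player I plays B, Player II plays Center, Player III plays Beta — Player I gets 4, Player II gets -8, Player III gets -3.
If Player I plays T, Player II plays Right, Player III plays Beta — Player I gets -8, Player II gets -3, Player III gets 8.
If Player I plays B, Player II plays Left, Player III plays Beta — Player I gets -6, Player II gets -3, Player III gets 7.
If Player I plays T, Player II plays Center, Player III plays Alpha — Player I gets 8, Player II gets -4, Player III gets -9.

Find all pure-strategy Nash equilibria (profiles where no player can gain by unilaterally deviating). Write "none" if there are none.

The unique pure-strategy Nash equilibrium is (T, Center, Beta).

For each player, find the best response to each opponent profile; mutual best responses are the pure NE.
Player I against (Left, Alpha): payoffs -6, 8 → best response B.
Player I against (Left, Beta): payoffs -3, -6 → best response T.
Player I against (Center, Alpha): payoffs 8, -6 → best response T.
Player I against (Center, Beta): payoffs 5, 4 → best response T.
Player I against (Right, Alpha): payoffs 3, 8 → best response B.
Player I against (Right, Beta): payoffs -8, 4 → best response B.
Player II against (T, Alpha): payoffs -7, -4, -6 → best response Center.
Player II against (T, Beta): payoffs -7, 5, -3 → best response Center.
Player II against (B, Alpha): payoffs 9, -8, -1 → best response Left.
Player II against (B, Beta): payoffs -3, -8, -5 → best response Left.
Player III against (T, Left): payoffs 8, 9 → best response Beta.
Player III against (T, Center): payoffs -9, 3 → best response Beta.
Player III against (T, Right): payoffs -1, 8 → best response Beta.
Player III against (B, Left): payoffs 0, 7 → best response Beta.
Player III against (B, Center): payoffs 6, -3 → best response Alpha.
Player III against (B, Right): payoffs 6, -2 → best response Alpha.
Mutual best responses: (T, Center, Beta).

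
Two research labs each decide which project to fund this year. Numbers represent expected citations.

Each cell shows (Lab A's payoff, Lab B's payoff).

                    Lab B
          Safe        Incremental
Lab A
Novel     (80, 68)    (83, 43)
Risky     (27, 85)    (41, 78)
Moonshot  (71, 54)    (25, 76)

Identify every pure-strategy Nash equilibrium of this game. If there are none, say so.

The unique pure-strategy Nash equilibrium is (Novel, Safe).

Lab A against Safe: payoffs 80, 27, 71 → best response Novel.
Lab A against Incremental: payoffs 83, 41, 25 → best response Novel.
Lab B against Novel: payoffs 68, 43 → best response Safe.
Lab B against Risky: payoffs 85, 78 → best response Safe.
Lab B against Moonshot: payoffs 54, 76 → best response Incremental.
Mutual best responses: (Novel, Safe).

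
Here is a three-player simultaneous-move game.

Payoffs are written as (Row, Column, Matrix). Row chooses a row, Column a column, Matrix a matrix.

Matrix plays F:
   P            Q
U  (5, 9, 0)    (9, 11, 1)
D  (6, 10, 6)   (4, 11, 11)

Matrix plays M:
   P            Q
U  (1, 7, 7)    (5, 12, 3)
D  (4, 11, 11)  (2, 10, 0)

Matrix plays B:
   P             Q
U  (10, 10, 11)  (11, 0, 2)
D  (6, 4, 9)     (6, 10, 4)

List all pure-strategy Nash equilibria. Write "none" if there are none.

(U, P, F): Row can switch to D (5 → 6). Not NE.
(U, P, M): Row can switch to D (1 → 4). Not NE.
(U, P, B): Row gets 10, best alternative 6; Column gets 10, best alternative 0; Matrix gets 11, best alternative 7. No profitable deviation — NE.
(U, Q, F): Matrix can switch to M (1 → 3). Not NE.
(U, Q, M): Row gets 5, best alternative 2; Column gets 12, best alternative 7; Matrix gets 3, best alternative 2. No profitable deviation — NE.
(U, Q, B): Column can switch to P (0 → 10). Not NE.
(D, P, F): Column can switch to Q (10 → 11). Not NE.
(D, P, M): Row gets 4, best alternative 1; Column gets 11, best alternative 10; Matrix gets 11, best alternative 9. No profitable deviation — NE.
(D, P, B): Row can switch to U (6 → 10). Not NE.
(The remaining 3 profiles each have a profitable deviation by the same check.)

The pure Nash equilibria are (U, P, B), (U, Q, M), (D, P, M).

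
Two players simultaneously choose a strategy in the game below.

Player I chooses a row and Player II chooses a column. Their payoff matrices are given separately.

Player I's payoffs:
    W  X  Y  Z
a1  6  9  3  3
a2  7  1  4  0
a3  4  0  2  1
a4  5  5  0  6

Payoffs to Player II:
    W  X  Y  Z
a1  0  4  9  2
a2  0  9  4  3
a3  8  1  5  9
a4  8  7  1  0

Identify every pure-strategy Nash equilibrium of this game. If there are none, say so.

No pure-strategy Nash equilibrium.

Mark each player's best response to every combination of opponents' strategies; a profile where every player is best-responding is a pure Nash equilibrium.
Player I against W: payoffs 6, 7, 4, 5 → best response a2.
Player I against X: payoffs 9, 1, 0, 5 → best response a1.
Player I against Y: payoffs 3, 4, 2, 0 → best response a2.
Player I against Z: payoffs 3, 0, 1, 6 → best response a4.
Player II against a1: payoffs 0, 4, 9, 2 → best response Y.
Player II against a2: payoffs 0, 9, 4, 3 → best response X.
Player II against a3: payoffs 8, 1, 5, 9 → best response Z.
Player II against a4: payoffs 8, 7, 1, 0 → best response W.
No profile is a mutual best response for all players.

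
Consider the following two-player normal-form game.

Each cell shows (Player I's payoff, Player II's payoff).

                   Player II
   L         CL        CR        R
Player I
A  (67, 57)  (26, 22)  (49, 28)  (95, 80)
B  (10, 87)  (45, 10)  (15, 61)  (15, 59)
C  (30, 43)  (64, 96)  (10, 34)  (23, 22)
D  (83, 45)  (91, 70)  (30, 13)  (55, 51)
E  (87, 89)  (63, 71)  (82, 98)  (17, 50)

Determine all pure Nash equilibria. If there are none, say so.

(A, R) and (D, CL) and (E, CR)

Player I against L: payoffs 67, 10, 30, 83, 87 → best response E.
Player I against CL: payoffs 26, 45, 64, 91, 63 → best response D.
Player I against CR: payoffs 49, 15, 10, 30, 82 → best response E.
Player I against R: payoffs 95, 15, 23, 55, 17 → best response A.
Player II against A: payoffs 57, 22, 28, 80 → best response R.
Player II against B: payoffs 87, 10, 61, 59 → best response L.
Player II against C: payoffs 43, 96, 34, 22 → best response CL.
Player II against D: payoffs 45, 70, 13, 51 → best response CL.
Player II against E: payoffs 89, 71, 98, 50 → best response CR.
Mutual best responses: (A, R); (D, CL); (E, CR).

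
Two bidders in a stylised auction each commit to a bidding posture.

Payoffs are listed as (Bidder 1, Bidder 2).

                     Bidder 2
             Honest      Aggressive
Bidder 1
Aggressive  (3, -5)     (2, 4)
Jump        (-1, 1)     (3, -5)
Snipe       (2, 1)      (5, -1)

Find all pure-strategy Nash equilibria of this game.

Bidder 1 against Honest: payoffs 3, -1, 2 → best response Aggressive.
Bidder 1 against Aggressive: payoffs 2, 3, 5 → best response Snipe.
Bidder 2 against Aggressive: payoffs -5, 4 → best response Aggressive.
Bidder 2 against Jump: payoffs 1, -5 → best response Honest.
Bidder 2 against Snipe: payoffs 1, -1 → best response Honest.
No profile is a mutual best response for all players.

This game has no pure Nash equilibrium.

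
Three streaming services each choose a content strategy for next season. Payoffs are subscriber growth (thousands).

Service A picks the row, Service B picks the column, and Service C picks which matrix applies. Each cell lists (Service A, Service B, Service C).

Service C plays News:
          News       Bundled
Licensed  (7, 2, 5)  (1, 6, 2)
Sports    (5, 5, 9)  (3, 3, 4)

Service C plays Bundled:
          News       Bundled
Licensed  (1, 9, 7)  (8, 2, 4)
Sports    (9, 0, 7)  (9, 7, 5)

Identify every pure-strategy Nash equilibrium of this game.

Mark each player's best response to every combination of opponents' strategies; a profile where every player is best-responding is a pure Nash equilibrium.
Service A against (News, News): payoffs 7, 5 → best response Licensed.
Service A against (News, Bundled): payoffs 1, 9 → best response Sports.
Service A against (Bundled, News): payoffs 1, 3 → best response Sports.
Service A against (Bundled, Bundled): payoffs 8, 9 → best response Sports.
Service B against (Licensed, News): payoffs 2, 6 → best response Bundled.
Service B against (Licensed, Bundled): payoffs 9, 2 → best response News.
Service B against (Sports, News): payoffs 5, 3 → best response News.
Service B against (Sports, Bundled): payoffs 0, 7 → best response Bundled.
Service C against (Licensed, News): payoffs 5, 7 → best response Bundled.
Service C against (Licensed, Bundled): payoffs 2, 4 → best response Bundled.
Service C against (Sports, News): payoffs 9, 7 → best response News.
Service C against (Sports, Bundled): payoffs 4, 5 → best response Bundled.
Mutual best responses: (Sports, Bundled, Bundled).

(Sports, Bundled, Bundled)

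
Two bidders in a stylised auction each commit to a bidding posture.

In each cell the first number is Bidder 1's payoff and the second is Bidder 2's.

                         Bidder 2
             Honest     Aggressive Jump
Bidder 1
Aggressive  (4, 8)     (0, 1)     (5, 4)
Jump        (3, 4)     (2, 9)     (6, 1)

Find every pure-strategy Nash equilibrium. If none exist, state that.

(Aggressive, Honest): Bidder 1 gets 4, best alternative 3; Bidder 2 gets 8, best alternative 4. No profitable deviation — NE.
(Aggressive, Aggressive): Bidder 1 can switch to Jump (0 → 2). Not NE.
(Aggressive, Jump): Bidder 1 can switch to Jump (5 → 6). Not NE.
(Jump, Honest): Bidder 1 can switch to Aggressive (3 → 4). Not NE.
(Jump, Aggressive): Bidder 1 gets 2, best alternative 0; Bidder 2 gets 9, best alternative 4. No profitable deviation — NE.
(Jump, Jump): Bidder 2 can switch to Honest (1 → 4). Not NE.

The pure Nash equilibria are (Aggressive, Honest), (Jump, Aggressive).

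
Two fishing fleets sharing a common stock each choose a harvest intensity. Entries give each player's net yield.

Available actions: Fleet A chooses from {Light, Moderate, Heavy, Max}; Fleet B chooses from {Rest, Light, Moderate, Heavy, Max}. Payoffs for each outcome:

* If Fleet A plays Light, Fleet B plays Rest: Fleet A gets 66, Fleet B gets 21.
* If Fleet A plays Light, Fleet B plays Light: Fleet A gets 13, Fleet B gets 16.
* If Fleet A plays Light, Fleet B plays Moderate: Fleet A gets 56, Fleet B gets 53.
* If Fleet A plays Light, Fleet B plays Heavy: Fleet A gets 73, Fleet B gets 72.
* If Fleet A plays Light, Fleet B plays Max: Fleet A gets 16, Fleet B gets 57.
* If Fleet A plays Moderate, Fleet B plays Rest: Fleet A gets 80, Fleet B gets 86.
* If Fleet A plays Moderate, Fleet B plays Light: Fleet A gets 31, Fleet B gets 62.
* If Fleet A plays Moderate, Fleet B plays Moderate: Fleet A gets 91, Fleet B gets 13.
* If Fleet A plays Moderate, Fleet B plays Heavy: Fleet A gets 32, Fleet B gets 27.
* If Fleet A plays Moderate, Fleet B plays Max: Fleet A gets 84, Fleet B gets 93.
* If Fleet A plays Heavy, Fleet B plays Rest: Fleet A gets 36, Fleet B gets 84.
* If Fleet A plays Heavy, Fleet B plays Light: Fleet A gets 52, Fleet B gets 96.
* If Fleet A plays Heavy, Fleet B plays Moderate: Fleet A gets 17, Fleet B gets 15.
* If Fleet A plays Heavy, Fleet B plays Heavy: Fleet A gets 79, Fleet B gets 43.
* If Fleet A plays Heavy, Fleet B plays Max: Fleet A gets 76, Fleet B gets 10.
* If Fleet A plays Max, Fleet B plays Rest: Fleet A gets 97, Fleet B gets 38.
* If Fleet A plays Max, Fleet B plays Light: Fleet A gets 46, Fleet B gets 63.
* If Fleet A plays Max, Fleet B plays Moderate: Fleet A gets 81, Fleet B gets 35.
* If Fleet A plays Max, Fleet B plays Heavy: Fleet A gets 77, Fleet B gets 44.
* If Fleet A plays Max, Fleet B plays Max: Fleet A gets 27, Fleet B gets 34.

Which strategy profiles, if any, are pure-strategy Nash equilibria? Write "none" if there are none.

(Light, Rest): Fleet A can switch to Moderate (66 → 80). Not NE.
(Light, Light): Fleet A can switch to Moderate (13 → 31). Not NE.
(Light, Moderate): Fleet A can switch to Moderate (56 → 91). Not NE.
(Light, Heavy): Fleet A can switch to Heavy (73 → 79). Not NE.
(Light, Max): Fleet A can switch to Moderate (16 → 84). Not NE.
(Moderate, Rest): Fleet A can switch to Max (80 → 97). Not NE.
(Moderate, Light): Fleet A can switch to Heavy (31 → 52). Not NE.
(Moderate, Moderate): Fleet B can switch to Rest (13 → 86). Not NE.
(Moderate, Heavy): Fleet A can switch to Light (32 → 73). Not NE.
(Moderate, Max): Fleet A gets 84, best alternative 76; Fleet B gets 93, best alternative 86. No profitable deviation — NE.
(Heavy, Rest): Fleet A can switch to Light (36 → 66). Not NE.
(Heavy, Light): Fleet A gets 52, best alternative 46; Fleet B gets 96, best alternative 84. No profitable deviation — NE.
(Heavy, Moderate): Fleet A can switch to Light (17 → 56). Not NE.
(Heavy, Heavy): Fleet B can switch to Rest (43 → 84). Not NE.
(The remaining 6 profiles each have a profitable deviation by the same check.)

(Moderate, Max) and (Heavy, Light)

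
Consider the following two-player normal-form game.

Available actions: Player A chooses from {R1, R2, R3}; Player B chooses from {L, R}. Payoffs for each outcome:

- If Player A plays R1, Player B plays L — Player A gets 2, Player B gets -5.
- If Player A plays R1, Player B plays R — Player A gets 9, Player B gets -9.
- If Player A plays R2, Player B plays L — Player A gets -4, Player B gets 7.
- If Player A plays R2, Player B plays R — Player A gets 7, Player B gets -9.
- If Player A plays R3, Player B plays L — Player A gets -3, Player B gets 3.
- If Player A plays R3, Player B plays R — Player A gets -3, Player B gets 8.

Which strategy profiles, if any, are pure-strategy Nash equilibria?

Player A against L: payoffs 2, -4, -3 → best response R1.
Player A against R: payoffs 9, 7, -3 → best response R1.
Player B against R1: payoffs -5, -9 → best response L.
Player B against R2: payoffs 7, -9 → best response L.
Player B against R3: payoffs 3, 8 → best response R.
Mutual best responses: (R1, L).

(R1, L)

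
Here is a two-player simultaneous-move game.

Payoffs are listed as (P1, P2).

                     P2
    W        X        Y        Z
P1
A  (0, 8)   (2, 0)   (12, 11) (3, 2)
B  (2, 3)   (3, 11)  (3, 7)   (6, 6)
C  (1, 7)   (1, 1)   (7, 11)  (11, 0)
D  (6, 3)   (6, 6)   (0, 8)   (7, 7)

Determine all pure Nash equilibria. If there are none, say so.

P1 against W: payoffs 0, 2, 1, 6 → best response D.
P1 against X: payoffs 2, 3, 1, 6 → best response D.
P1 against Y: payoffs 12, 3, 7, 0 → best response A.
P1 against Z: payoffs 3, 6, 11, 7 → best response C.
P2 against A: payoffs 8, 0, 11, 2 → best response Y.
P2 against B: payoffs 3, 11, 7, 6 → best response X.
P2 against C: payoffs 7, 1, 11, 0 → best response Y.
P2 against D: payoffs 3, 6, 8, 7 → best response Y.
Mutual best responses: (A, Y).

(A, Y)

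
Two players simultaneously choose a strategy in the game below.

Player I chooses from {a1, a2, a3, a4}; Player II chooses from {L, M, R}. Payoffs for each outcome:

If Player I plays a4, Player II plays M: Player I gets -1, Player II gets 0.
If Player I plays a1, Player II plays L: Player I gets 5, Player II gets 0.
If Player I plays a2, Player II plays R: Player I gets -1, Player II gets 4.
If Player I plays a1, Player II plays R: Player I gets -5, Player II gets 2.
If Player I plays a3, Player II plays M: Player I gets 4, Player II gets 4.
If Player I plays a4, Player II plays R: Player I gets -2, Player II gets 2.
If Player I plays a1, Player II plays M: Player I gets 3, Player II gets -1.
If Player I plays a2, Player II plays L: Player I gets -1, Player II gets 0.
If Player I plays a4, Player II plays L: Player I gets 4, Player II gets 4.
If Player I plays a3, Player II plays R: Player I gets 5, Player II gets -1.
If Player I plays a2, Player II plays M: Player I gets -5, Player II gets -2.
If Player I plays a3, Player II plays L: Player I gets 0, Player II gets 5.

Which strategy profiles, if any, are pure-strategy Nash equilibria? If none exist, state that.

This game has no pure Nash equilibrium.

Mark each player's best response to every combination of opponents' strategies; a profile where every player is best-responding is a pure Nash equilibrium.
Player I against L: payoffs 5, -1, 0, 4 → best response a1.
Player I against M: payoffs 3, -5, 4, -1 → best response a3.
Player I against R: payoffs -5, -1, 5, -2 → best response a3.
Player II against a1: payoffs 0, -1, 2 → best response R.
Player II against a2: payoffs 0, -2, 4 → best response R.
Player II against a3: payoffs 5, 4, -1 → best response L.
Player II against a4: payoffs 4, 0, 2 → best response L.
No profile is a mutual best response for all players.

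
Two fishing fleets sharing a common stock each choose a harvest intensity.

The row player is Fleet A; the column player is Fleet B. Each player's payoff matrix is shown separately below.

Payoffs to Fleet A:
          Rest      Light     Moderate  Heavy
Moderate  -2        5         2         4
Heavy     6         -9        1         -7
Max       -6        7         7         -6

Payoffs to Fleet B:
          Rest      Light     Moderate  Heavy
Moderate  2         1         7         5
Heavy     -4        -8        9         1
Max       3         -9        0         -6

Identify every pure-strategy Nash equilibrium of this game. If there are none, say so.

(Moderate, Rest): Fleet A can switch to Heavy (-2 → 6). Not NE.
(Moderate, Light): Fleet A can switch to Max (5 → 7). Not NE.
(Moderate, Moderate): Fleet A can switch to Max (2 → 7). Not NE.
(Moderate, Heavy): Fleet B can switch to Moderate (5 → 7). Not NE.
(Heavy, Rest): Fleet B can switch to Moderate (-4 → 9). Not NE.
(Heavy, Light): Fleet A can switch to Moderate (-9 → 5). Not NE.
(The remaining 6 profiles each have a profitable deviation by the same check.)

No pure-strategy Nash equilibrium.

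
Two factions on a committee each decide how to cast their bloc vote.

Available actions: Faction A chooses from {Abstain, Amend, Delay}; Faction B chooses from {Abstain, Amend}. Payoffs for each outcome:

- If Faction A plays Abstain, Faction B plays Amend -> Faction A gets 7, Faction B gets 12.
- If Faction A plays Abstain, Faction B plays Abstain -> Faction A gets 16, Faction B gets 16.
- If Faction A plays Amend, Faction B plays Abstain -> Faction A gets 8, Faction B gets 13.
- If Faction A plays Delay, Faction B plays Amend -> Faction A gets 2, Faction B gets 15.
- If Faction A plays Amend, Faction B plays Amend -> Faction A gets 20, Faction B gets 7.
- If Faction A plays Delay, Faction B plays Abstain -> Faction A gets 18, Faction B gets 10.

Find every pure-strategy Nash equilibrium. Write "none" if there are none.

For each player, find the best response to each opponent profile; mutual best responses are the pure NE.
Faction A against Abstain: payoffs 16, 8, 18 → best response Delay.
Faction A against Amend: payoffs 7, 20, 2 → best response Amend.
Faction B against Abstain: payoffs 16, 12 → best response Abstain.
Faction B against Amend: payoffs 13, 7 → best response Abstain.
Faction B against Delay: payoffs 10, 15 → best response Amend.
No profile is a mutual best response for all players.

There is no pure-strategy Nash equilibrium.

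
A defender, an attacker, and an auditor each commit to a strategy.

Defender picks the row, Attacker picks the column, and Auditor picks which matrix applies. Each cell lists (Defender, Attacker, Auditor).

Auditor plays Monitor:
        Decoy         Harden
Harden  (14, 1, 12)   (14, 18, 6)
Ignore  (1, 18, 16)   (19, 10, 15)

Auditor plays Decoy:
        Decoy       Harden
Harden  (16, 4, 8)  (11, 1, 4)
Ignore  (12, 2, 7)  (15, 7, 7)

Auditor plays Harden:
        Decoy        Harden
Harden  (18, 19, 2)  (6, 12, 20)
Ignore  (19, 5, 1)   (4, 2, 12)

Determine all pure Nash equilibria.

none

Defender against (Decoy, Monitor): payoffs 14, 1 → best response Harden.
Defender against (Decoy, Decoy): payoffs 16, 12 → best response Harden.
Defender against (Decoy, Harden): payoffs 18, 19 → best response Ignore.
Defender against (Harden, Monitor): payoffs 14, 19 → best response Ignore.
Defender against (Harden, Decoy): payoffs 11, 15 → best response Ignore.
Defender against (Harden, Harden): payoffs 6, 4 → best response Harden.
Attacker against (Harden, Monitor): payoffs 1, 18 → best response Harden.
Attacker against (Harden, Decoy): payoffs 4, 1 → best response Decoy.
Attacker against (Harden, Harden): payoffs 19, 12 → best response Decoy.
Attacker against (Ignore, Monitor): payoffs 18, 10 → best response Decoy.
Attacker against (Ignore, Decoy): payoffs 2, 7 → best response Harden.
Attacker against (Ignore, Harden): payoffs 5, 2 → best response Decoy.
Auditor against (Harden, Decoy): payoffs 12, 8, 2 → best response Monitor.
Auditor against (Harden, Harden): payoffs 6, 4, 20 → best response Harden.
Auditor against (Ignore, Decoy): payoffs 16, 7, 1 → best response Monitor.
Auditor against (Ignore, Harden): payoffs 15, 7, 12 → best response Monitor.
No profile is a mutual best response for all players.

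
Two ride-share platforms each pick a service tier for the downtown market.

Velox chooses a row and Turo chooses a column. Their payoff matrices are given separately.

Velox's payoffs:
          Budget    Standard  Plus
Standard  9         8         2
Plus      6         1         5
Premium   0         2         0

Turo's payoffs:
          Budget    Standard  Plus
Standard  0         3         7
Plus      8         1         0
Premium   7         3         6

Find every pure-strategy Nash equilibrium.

This game has no pure Nash equilibrium.

(Standard, Budget): Turo can switch to Standard (0 → 3). Not NE.
(Standard, Standard): Turo can switch to Plus (3 → 7). Not NE.
(Standard, Plus): Velox can switch to Plus (2 → 5). Not NE.
(Plus, Budget): Velox can switch to Standard (6 → 9). Not NE.
(Plus, Standard): Velox can switch to Standard (1 → 8). Not NE.
(Plus, Plus): Turo can switch to Budget (0 → 8). Not NE.
(Premium, Budget): Velox can switch to Standard (0 → 9). Not NE.
(Premium, Standard): Velox can switch to Standard (2 → 8). Not NE.
(Premium, Plus): Velox can switch to Standard (0 → 2). Not NE.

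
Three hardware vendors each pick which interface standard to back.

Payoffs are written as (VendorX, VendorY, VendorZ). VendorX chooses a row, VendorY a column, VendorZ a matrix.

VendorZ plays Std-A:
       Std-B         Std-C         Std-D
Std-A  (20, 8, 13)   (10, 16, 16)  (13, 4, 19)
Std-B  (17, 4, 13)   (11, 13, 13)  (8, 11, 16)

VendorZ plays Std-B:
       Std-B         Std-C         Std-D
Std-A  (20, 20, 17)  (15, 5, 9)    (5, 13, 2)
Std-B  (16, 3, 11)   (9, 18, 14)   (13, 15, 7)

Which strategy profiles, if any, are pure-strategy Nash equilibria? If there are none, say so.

The unique pure-strategy Nash equilibrium is (Std-A, Std-B, Std-B).

(Std-A, Std-B, Std-A): VendorY can switch to Std-C (8 → 16). Not NE.
(Std-A, Std-B, Std-B): VendorX gets 20, best alternative 16; VendorY gets 20, best alternative 13; VendorZ gets 17, best alternative 13. No profitable deviation — NE.
(Std-A, Std-C, Std-A): VendorX can switch to Std-B (10 → 11). Not NE.
(Std-A, Std-C, Std-B): VendorY can switch to Std-B (5 → 20). Not NE.
(Std-A, Std-D, Std-A): VendorY can switch to Std-B (4 → 8). Not NE.
(Std-A, Std-D, Std-B): VendorX can switch to Std-B (5 → 13). Not NE.
(Std-B, Std-B, Std-A): VendorX can switch to Std-A (17 → 20). Not NE.
(Std-B, Std-B, Std-B): VendorX can switch to Std-A (16 → 20). Not NE.
(Std-B, Std-C, Std-A): VendorZ can switch to Std-B (13 → 14). Not NE.
(Std-B, Std-C, Std-B): VendorX can switch to Std-A (9 → 15). Not NE.
(Std-B, Std-D, Std-A): VendorX can switch to Std-A (8 → 13). Not NE.
(The remaining 1 profile has a profitable deviation by the same check.)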